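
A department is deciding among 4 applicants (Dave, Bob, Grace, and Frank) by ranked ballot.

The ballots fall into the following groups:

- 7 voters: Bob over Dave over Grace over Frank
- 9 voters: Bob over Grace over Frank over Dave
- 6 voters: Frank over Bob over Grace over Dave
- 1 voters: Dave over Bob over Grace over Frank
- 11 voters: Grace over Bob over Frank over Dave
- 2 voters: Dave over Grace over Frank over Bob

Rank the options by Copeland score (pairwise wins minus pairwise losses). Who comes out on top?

Bob

Pairwise results:
  Dave vs Bob: Bob wins 33–3.
  Dave vs Grace: Grace wins 26–10.
  Dave vs Frank: Frank wins 26–10.
  Bob vs Grace: Bob wins 23–13.
  Bob vs Frank: Bob wins 28–8.
  Grace vs Frank: Grace wins 30–6.
Copeland scores (wins − losses):
  Dave: 0 − 3 = -3
  Bob: 3 − 0 = 3
  Grace: 2 − 1 = 1
  Frank: 1 − 2 = -1
Bob has the best Copeland score.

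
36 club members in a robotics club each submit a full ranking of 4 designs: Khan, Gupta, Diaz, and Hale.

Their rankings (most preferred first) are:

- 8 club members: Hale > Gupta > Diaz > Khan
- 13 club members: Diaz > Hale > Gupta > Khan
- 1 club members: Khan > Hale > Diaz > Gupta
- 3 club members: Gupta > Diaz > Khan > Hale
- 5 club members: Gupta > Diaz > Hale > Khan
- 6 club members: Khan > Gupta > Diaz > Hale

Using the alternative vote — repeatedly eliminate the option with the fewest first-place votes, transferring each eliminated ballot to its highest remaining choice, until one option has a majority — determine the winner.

Round 1: Diaz 13, Gupta 8, Hale 8, Khan 7. Khan has the fewest and is eliminated.
Round 2: Gupta 14, Diaz 13, Hale 9. Hale has the fewest and is eliminated.
Round 3: Gupta 22, Diaz 14. Gupta has a majority.

Gupta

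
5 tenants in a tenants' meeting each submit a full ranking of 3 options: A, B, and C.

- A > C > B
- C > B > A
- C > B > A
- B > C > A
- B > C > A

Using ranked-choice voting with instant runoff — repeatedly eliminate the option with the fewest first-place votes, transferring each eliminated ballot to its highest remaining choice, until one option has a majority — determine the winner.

Round 1: B 2, C 2, A 1. A has the fewest and is eliminated.
Round 2: C 3, B 2. C has a majority.

C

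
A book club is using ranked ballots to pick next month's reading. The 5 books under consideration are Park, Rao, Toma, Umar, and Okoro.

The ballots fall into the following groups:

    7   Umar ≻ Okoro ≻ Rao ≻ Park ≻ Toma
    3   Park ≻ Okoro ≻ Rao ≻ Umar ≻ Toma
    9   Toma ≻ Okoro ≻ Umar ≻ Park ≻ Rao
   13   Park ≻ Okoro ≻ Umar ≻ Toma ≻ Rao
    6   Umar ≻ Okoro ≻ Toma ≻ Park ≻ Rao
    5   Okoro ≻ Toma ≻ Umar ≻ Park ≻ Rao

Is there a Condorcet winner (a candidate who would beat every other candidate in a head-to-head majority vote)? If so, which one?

Okoro

Head-to-head results (43 voters total):
Park vs Rao: Park wins 36–7.
Park vs Toma: Park wins 23–20.
Park vs Umar: Umar wins 27–16.
Park vs Okoro: Okoro wins 27–16.
Rao vs Toma: Toma wins 33–10.
Rao vs Umar: Umar wins 40–3.
Rao vs Okoro: Okoro wins 43–0.
Toma vs Umar: Umar wins 29–14.
Toma vs Okoro: Okoro wins 34–9.
Umar vs Okoro: Okoro wins 30–13.
Okoro beats each rival — Park (27–16), Rao (43–0), Toma (34–9), Umar (30–13) — so Okoro is the Condorcet winner.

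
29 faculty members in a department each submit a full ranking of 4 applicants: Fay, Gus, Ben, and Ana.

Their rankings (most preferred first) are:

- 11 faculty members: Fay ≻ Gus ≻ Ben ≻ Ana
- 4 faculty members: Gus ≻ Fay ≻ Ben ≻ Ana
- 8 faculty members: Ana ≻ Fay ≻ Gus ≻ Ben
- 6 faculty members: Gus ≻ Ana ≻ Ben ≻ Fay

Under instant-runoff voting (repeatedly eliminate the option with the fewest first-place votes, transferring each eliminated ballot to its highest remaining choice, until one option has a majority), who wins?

Round 1: Fay 11, Gus 10, Ana 8, Ben 0. Ben has the fewest and is eliminated.
Round 2: Fay 11, Gus 10, Ana 8. Ana has the fewest and is eliminated.
Round 3: Fay 19, Gus 10. Fay has a majority.

Fay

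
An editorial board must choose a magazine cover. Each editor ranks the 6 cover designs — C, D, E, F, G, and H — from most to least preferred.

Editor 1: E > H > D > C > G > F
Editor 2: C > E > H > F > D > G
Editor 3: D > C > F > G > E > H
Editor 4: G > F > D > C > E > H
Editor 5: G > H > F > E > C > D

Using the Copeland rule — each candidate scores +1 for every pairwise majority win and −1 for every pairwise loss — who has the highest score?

C

Pairwise results:
  C vs D: D wins 3–2.
  C vs E: C wins 3–2.
  C vs F: C wins 3–2.
  C vs G: C wins 3–2.
  C vs H: C wins 3–2.
  D vs E: E wins 3–2.
  D vs F: F wins 3–2.
  D vs G: D wins 3–2.
  D vs H: H wins 3–2.
  E vs F: F wins 3–2.
  E vs G: G wins 3–2.
  E vs H: E wins 4–1.
  F vs G: G wins 3–2.
  F vs H: H wins 3–2.
  G vs H: G wins 3–2.
Copeland scores (wins − losses):
  C: 4 − 1 = 3
  D: 2 − 3 = -1
  E: 2 − 3 = -1
  F: 2 − 3 = -1
  G: 3 − 2 = 1
  H: 2 − 3 = -1
C has the best Copeland score.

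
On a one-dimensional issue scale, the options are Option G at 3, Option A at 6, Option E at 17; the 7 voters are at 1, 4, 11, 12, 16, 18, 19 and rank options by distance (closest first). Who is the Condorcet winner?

Option E

With single-peaked preferences on a line, the Condorcet winner is the candidate closest to the median voter.
The median voter (position 12) is closest to Option E at 17.
Check: Option E vs Option A — voters closer to Option E: 4 of 7.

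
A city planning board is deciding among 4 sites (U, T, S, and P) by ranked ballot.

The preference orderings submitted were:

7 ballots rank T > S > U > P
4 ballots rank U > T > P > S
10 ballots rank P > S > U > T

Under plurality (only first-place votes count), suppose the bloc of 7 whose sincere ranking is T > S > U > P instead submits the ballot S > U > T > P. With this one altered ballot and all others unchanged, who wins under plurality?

First-place totals with the altered ballot: U 4, T 0, S 7, P 10.
The winner is unchanged: still P.

P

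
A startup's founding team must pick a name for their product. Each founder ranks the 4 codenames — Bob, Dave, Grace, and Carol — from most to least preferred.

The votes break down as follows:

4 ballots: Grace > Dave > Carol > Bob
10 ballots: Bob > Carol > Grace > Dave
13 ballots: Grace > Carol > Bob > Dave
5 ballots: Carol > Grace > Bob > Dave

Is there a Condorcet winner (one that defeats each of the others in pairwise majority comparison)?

Head-to-head results (32 voters total):
Bob vs Dave: Bob wins 28–4.
Bob vs Grace: Grace wins 22–10.
Bob vs Carol: Carol wins 22–10.
Dave vs Grace: Grace wins 32–0.
Dave vs Carol: Carol wins 28–4.
Grace vs Carol: Grace wins 17–15.
Grace beats each rival — Bob (22–10), Dave (32–0), Carol (17–15) — so Grace is the Condorcet winner.

Yes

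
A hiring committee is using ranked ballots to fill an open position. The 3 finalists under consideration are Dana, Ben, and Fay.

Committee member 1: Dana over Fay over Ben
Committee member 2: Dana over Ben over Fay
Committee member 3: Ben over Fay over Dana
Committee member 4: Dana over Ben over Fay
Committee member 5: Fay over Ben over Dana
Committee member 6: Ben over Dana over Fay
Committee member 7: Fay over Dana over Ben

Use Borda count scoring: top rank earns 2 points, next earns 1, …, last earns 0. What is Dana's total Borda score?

8

Borda scores:
  Dana: 2 + 2 + 0 + 2 + 0 + 1 + 1 = 8
  Ben: 0 + 1 + 2 + 1 + 1 + 2 + 0 = 7
  Fay: 1 + 0 + 1 + 0 + 2 + 0 + 2 = 6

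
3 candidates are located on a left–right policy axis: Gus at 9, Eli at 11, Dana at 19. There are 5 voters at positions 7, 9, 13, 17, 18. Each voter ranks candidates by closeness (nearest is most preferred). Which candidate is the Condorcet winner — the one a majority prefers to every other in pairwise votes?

Eli

With single-peaked preferences on a line, the Condorcet winner is the candidate closest to the median voter.
The median voter (position 13) is closest to Eli at 11.
Check: Eli vs Gus — voters closer to Eli: 3 of 5.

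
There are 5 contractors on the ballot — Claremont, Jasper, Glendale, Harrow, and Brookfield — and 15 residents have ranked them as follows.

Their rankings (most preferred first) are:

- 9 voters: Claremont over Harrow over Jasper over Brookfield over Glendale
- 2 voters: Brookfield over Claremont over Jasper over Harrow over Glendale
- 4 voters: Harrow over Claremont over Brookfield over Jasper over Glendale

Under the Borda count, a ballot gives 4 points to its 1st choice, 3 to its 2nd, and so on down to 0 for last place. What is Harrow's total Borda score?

45

Borda scores:
  Claremont: 9·4 + 2·3 + 4·3 = 54
  Jasper: 9·2 + 2·2 + 4·1 = 26
  Glendale: 9·0 + 2·0 + 4·0 = 0
  Harrow: 9·3 + 2·1 + 4·4 = 45
  Brookfield: 9·1 + 2·4 + 4·2 = 25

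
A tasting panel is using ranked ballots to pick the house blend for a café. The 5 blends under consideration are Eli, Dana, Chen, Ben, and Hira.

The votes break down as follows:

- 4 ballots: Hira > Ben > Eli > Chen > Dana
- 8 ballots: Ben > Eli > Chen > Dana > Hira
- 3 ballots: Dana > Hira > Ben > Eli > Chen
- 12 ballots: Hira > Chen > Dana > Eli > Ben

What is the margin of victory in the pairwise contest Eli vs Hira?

Ballots ranking Eli above Hira: 8.
Ballots ranking Hira above Eli: 4+3+12 = 19.
Hira wins 19–8, a margin of 11.

11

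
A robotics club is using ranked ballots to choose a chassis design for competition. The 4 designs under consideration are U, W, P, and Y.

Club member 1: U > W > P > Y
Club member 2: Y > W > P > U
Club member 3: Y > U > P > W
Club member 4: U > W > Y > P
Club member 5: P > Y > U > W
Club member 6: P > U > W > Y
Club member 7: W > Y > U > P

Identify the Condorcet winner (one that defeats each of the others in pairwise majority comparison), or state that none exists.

Head-to-head results (7 voters total):
U vs W: U wins 5–2.
U vs P: U wins 4–3.
U vs Y: Y wins 4–3.
W vs P: W wins 4–3.
W vs Y: W wins 4–3.
P vs Y: Y wins 4–3.
No candidate beats all others: U beats W beats Y beats U, a majority cycle.

None — there is no Condorcet winner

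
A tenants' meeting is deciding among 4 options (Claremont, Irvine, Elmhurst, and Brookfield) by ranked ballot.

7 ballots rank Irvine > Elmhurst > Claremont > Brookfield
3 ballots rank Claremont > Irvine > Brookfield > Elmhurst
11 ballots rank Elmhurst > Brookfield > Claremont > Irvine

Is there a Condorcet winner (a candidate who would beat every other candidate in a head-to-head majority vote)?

Yes

Head-to-head results (21 voters total):
Claremont vs Irvine: Claremont wins 14–7.
Claremont vs Elmhurst: Elmhurst wins 18–3.
Claremont vs Brookfield: Brookfield wins 11–10.
Irvine vs Elmhurst: Elmhurst wins 11–10.
Irvine vs Brookfield: Brookfield wins 11–10.
Elmhurst vs Brookfield: Elmhurst wins 18–3.
Elmhurst beats each rival — Claremont (18–3), Irvine (11–10), Brookfield (18–3) — so Elmhurst is the Condorcet winner.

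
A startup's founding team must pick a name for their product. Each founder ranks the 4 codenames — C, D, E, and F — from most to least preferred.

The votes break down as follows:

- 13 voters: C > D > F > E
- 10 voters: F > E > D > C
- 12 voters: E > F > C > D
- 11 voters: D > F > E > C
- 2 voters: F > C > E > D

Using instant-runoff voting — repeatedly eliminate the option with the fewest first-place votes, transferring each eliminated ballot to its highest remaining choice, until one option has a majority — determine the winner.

F

Round 1: C 13, E 12, F 12, D 11. D has the fewest and is eliminated.
Round 2: F 23, C 13, E 12. E has the fewest and is eliminated.
Round 3: F 35, C 13. F has a majority.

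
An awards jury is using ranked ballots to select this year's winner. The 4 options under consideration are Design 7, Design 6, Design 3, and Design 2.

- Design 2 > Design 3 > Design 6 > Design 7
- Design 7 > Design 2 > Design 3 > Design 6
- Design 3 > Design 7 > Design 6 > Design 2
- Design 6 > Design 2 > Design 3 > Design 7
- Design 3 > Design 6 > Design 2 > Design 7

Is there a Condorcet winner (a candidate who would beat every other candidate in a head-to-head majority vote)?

Head-to-head results (5 voters total):
Design 7 vs Design 6: Design 6 wins 3–2.
Design 7 vs Design 3: Design 3 wins 4–1.
Design 7 vs Design 2: Design 2 wins 3–2.
Design 6 vs Design 3: Design 3 wins 4–1.
Design 6 vs Design 2: Design 6 wins 3–2.
Design 3 vs Design 2: Design 2 wins 3–2.
No candidate beats all others: Design 6 beats Design 2 beats Design 3 beats Design 6, a majority cycle.

No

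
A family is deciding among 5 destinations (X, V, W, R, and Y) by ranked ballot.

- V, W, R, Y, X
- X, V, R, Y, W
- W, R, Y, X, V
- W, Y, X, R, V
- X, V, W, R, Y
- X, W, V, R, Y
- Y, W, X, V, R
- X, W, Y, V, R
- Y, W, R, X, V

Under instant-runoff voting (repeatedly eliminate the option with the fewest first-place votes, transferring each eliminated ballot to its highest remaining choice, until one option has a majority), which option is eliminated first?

R

Round 1: X 4, W 2, Y 2, V 1, R 0. R has the fewest and is eliminated.
Round 2: X 4, W 2, Y 2, V 1. V has the fewest and is eliminated.
Round 3: X 4, W 3, Y 2. Y has the fewest and is eliminated.
Round 4: W 5, X 4. W has a majority.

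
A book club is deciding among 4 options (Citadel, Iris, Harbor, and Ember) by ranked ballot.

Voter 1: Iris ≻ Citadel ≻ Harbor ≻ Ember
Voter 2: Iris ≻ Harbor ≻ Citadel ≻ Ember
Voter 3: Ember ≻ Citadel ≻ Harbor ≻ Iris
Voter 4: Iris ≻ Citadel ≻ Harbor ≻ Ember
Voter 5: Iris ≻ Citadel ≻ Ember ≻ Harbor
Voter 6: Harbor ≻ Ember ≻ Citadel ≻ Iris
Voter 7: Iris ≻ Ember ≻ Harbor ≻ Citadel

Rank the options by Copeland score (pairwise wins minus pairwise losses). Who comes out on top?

Pairwise results:
  Citadel vs Iris: Iris wins 5–2.
  Citadel vs Harbor: Citadel wins 4–3.
  Citadel vs Ember: Citadel wins 4–3.
  Iris vs Harbor: Iris wins 5–2.
  Iris vs Ember: Iris wins 5–2.
  Harbor vs Ember: Harbor wins 4–3.
Copeland scores (wins − losses):
  Citadel: 2 − 1 = 1
  Iris: 3 − 0 = 3
  Harbor: 1 − 2 = -1
  Ember: 0 − 3 = -3
Iris has the best Copeland score.

Iris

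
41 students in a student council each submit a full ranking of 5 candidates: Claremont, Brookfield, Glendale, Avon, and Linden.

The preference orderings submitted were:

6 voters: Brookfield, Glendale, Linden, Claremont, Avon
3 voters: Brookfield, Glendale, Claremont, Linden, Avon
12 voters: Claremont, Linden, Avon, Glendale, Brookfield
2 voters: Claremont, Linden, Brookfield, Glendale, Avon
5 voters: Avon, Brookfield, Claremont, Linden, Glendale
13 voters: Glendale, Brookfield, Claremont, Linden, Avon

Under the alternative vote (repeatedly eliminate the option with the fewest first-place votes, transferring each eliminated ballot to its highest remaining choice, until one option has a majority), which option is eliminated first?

Round 1: Claremont 14, Glendale 13, Brookfield 9, Avon 5, Linden 0. Linden has the fewest and is eliminated.
Round 2: Claremont 14, Glendale 13, Brookfield 9, Avon 5. Avon has the fewest and is eliminated.
Round 3: Claremont 14, Brookfield 14, Glendale 13. Glendale has the fewest and is eliminated.
Round 4: Brookfield 27, Claremont 14. Brookfield has a majority.

Linden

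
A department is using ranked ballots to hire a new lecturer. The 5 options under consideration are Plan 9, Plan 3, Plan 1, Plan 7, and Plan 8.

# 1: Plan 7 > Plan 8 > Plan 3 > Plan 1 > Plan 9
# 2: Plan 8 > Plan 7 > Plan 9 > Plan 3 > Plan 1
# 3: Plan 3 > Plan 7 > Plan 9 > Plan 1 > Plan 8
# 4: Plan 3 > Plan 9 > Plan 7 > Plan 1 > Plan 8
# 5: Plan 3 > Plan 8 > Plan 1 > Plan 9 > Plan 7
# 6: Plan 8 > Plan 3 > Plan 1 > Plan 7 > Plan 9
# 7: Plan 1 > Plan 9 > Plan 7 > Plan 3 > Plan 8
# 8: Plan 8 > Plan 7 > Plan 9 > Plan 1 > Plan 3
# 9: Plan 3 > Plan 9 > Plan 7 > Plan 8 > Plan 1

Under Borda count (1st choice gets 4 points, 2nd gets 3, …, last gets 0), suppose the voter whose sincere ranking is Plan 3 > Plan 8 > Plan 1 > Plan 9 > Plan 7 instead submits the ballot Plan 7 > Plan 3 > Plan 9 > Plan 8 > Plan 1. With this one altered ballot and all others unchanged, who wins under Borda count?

Plan 7

Borda totals with the altered ballot: Plan 9 17, Plan 3 22, Plan 1 10, Plan 7 24, Plan 8 17.
The switch changes the winner from Plan 3 to Plan 7.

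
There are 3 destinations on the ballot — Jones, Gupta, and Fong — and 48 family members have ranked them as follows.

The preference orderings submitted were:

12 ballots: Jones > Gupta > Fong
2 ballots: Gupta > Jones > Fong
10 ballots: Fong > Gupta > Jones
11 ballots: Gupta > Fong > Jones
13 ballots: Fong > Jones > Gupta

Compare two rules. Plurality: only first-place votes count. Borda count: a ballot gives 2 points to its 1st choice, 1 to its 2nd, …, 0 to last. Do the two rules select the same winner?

Plurality first-place counts: Jones 12, Gupta 13, Fong 23 → Fong.
Borda totals: Jones 39, Gupta 48, Fong 57 → Fong.
The two rules agree on Fong.

Yes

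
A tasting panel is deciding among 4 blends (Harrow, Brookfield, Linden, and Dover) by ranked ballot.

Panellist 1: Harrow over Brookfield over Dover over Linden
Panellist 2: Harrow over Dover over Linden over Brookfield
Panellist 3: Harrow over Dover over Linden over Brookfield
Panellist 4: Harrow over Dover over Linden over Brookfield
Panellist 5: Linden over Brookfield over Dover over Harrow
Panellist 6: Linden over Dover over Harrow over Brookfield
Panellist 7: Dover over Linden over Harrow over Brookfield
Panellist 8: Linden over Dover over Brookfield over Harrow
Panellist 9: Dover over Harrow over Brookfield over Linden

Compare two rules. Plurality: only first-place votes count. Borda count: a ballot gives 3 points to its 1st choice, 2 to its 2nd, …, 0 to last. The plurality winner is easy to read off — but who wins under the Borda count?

Dover

Plurality first-place counts: Harrow 4, Brookfield 0, Linden 3, Dover 2 → Harrow.
Borda totals: Harrow 16, Brookfield 6, Linden 14, Dover 18 → Dover.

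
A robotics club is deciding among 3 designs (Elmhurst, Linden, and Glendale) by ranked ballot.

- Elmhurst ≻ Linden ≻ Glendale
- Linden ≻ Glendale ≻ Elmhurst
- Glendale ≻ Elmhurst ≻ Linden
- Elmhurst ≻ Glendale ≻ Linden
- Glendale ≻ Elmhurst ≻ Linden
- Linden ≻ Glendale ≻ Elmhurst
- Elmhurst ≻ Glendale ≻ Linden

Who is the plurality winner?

First-place vote totals:
  Elmhurst: 3
  Linden: 2
  Glendale: 2
Elmhurst has the most first-place votes.

Elmhurst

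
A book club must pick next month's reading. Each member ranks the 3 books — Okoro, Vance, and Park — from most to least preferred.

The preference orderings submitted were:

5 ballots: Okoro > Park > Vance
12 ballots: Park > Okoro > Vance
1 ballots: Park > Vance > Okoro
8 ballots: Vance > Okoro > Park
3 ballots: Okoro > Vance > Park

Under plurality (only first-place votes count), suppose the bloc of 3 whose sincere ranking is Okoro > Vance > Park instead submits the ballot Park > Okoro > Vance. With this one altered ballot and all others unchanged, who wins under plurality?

Park

First-place totals with the altered ballot: Okoro 5, Vance 8, Park 16.
The winner is unchanged: still Park.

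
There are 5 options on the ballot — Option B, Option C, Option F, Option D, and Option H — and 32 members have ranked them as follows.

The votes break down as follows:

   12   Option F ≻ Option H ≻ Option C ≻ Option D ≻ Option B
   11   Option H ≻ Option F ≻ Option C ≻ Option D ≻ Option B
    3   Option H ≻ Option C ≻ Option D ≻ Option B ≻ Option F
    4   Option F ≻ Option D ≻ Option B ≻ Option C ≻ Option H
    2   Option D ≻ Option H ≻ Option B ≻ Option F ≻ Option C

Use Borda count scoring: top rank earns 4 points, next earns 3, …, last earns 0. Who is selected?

Option F

Borda scores:
  Option B: 12·0 + 11·0 + 3·1 + 4·2 + 2·2 = 15
  Option C: 12·2 + 11·2 + 3·3 + 4·1 + 2·0 = 59
  Option F: 12·4 + 11·3 + 3·0 + 4·4 + 2·1 = 99
  Option D: 12·1 + 11·1 + 3·2 + 4·3 + 2·4 = 49
  Option H: 12·3 + 11·4 + 3·4 + 4·0 + 2·3 = 98
Option F has the highest total.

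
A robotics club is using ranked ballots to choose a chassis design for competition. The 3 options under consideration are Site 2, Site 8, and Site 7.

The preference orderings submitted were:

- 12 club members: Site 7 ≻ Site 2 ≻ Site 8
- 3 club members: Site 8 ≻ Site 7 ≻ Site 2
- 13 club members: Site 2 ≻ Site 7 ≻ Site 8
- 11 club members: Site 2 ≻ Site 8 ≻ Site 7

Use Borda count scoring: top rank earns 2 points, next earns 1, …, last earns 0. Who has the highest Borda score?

Site 2

Borda scores:
  Site 2: 12·1 + 3·0 + 13·2 + 11·2 = 60
  Site 8: 12·0 + 3·2 + 13·0 + 11·1 = 17
  Site 7: 12·2 + 3·1 + 13·1 + 11·0 = 40
Site 2 has the highest total.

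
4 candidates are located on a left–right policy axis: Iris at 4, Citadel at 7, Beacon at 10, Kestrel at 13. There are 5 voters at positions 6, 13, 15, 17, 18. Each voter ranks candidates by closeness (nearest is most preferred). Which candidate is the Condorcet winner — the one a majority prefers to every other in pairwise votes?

With single-peaked preferences on a line, the Condorcet winner is the candidate closest to the median voter.
The median voter (position 15) is closest to Kestrel at 13.
Check: Kestrel vs Beacon — voters closer to Kestrel: 4 of 5.

Kestrel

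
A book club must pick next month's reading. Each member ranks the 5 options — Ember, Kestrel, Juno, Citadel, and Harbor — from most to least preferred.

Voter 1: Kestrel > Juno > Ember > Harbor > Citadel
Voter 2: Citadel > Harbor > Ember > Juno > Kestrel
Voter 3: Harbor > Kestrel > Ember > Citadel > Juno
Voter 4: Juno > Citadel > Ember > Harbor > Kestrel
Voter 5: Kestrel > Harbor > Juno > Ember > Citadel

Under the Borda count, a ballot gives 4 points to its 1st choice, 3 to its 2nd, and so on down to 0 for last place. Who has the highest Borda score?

Harbor

Borda scores:
  Ember: 2 + 2 + 2 + 2 + 1 = 9
  Kestrel: 4 + 0 + 3 + 0 + 4 = 11
  Juno: 3 + 1 + 0 + 4 + 2 = 10
  Citadel: 0 + 4 + 1 + 3 + 0 = 8
  Harbor: 1 + 3 + 4 + 1 + 3 = 12
Harbor has the highest total.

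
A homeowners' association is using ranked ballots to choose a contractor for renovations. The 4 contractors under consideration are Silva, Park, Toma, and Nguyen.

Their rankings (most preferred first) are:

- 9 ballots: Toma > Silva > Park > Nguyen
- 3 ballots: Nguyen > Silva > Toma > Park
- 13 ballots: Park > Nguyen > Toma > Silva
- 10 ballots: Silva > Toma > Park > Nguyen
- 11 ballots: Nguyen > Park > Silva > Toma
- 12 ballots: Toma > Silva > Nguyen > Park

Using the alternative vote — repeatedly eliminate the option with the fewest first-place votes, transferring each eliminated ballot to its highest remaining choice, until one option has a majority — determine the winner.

Toma

Round 1: Toma 21, Nguyen 14, Park 13, Silva 10. Silva has the fewest and is eliminated.
Round 2: Toma 31, Nguyen 14, Park 13. Toma has a majority.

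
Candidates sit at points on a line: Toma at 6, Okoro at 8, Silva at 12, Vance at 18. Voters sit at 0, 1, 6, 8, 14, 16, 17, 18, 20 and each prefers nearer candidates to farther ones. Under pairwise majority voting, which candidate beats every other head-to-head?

With single-peaked preferences on a line, the Condorcet winner is the candidate closest to the median voter.
The median voter (position 14) is closest to Silva at 12.
Check: Silva vs Okoro — voters closer to Silva: 5 of 9.

Silva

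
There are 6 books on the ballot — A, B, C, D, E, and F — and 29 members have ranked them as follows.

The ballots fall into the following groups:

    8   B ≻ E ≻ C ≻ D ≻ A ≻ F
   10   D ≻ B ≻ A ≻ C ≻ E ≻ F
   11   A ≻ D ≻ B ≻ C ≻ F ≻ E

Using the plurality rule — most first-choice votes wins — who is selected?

First-place vote totals:
  A: 11
  B: 8
  C: 0
  D: 10
  E: 0
  F: 0
A has the most first-place votes.

A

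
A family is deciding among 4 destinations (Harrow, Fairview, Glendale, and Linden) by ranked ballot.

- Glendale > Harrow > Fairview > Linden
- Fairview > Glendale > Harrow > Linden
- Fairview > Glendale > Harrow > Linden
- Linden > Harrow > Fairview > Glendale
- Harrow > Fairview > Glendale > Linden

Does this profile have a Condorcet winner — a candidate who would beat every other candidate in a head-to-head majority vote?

Head-to-head results (5 voters total):
Harrow vs Fairview: Harrow wins 3–2.
Harrow vs Glendale: Glendale wins 3–2.
Harrow vs Linden: Harrow wins 4–1.
Fairview vs Glendale: Fairview wins 4–1.
Fairview vs Linden: Fairview wins 4–1.
Glendale vs Linden: Glendale wins 4–1.
No candidate beats all others: Harrow beats Fairview beats Glendale beats Harrow, a majority cycle.

No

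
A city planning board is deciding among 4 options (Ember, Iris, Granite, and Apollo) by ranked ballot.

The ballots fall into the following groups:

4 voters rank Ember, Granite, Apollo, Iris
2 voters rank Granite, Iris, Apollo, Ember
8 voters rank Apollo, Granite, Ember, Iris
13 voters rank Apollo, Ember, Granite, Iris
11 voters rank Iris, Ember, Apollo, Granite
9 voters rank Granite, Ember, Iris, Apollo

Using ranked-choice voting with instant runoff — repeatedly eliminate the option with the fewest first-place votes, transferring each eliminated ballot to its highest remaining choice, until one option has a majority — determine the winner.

Round 1: Apollo 21, Iris 11, Granite 11, Ember 4. Ember has the fewest and is eliminated.
Round 2: Apollo 21, Granite 15, Iris 11. Iris has the fewest and is eliminated.
Round 3: Apollo 32, Granite 15. Apollo has a majority.

Apollo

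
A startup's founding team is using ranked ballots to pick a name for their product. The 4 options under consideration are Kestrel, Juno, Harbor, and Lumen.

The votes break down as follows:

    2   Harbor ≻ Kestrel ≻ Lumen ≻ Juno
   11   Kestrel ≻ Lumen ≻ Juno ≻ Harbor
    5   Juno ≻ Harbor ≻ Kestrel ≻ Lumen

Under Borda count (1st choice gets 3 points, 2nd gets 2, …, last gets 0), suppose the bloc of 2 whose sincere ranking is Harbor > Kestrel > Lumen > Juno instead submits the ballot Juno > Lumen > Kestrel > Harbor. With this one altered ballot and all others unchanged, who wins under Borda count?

Borda totals with the altered ballot: Kestrel 40, Juno 32, Harbor 10, Lumen 26.
The winner is unchanged: still Kestrel.

Kestrel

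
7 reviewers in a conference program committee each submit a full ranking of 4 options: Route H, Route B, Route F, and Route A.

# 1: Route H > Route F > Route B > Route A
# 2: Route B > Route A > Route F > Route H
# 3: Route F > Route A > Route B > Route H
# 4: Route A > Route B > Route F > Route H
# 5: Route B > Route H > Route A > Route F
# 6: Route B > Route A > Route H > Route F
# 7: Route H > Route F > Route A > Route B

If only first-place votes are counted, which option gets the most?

Route B

First-place vote totals:
  Route H: 2
  Route B: 3
  Route F: 1
  Route A: 1
Route B has the most first-place votes.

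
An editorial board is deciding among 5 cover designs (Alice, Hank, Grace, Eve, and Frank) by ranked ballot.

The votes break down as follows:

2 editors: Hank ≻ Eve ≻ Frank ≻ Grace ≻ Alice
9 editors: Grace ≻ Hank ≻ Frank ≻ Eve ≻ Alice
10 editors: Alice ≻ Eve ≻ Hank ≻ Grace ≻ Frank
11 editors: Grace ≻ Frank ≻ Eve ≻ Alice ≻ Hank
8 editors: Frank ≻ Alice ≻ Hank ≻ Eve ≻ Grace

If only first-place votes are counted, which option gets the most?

First-place vote totals:
  Alice: 10
  Hank: 2
  Grace: 20
  Eve: 0
  Frank: 8
Grace has the most first-place votes.

Grace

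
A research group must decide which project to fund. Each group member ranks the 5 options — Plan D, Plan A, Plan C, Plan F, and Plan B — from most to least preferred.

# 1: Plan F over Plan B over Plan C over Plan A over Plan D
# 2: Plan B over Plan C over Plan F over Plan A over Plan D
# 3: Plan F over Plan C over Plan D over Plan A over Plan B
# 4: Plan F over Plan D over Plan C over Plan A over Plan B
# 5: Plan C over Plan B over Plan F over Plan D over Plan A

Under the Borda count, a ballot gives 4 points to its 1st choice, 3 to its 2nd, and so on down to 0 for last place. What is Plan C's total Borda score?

Borda scores:
  Plan D: 0 + 0 + 2 + 3 + 1 = 6
  Plan A: 1 + 1 + 1 + 1 + 0 = 4
  Plan C: 2 + 3 + 3 + 2 + 4 = 14
  Plan F: 4 + 2 + 4 + 4 + 2 = 16
  Plan B: 3 + 4 + 0 + 0 + 3 = 10

14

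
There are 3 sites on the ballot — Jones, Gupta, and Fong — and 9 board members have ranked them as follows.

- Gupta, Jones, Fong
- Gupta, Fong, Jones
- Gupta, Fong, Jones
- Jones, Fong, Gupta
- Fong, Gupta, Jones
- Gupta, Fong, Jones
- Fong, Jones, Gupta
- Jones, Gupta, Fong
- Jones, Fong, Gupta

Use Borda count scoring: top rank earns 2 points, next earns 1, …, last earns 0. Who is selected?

Gupta

Borda scores:
  Jones: 1 + 0 + 0 + 2 + 0 + 0 + 1 + 2 + 2 = 8
  Gupta: 2 + 2 + 2 + 0 + 1 + 2 + 0 + 1 + 0 = 10
  Fong: 0 + 1 + 1 + 1 + 2 + 1 + 2 + 0 + 1 = 9
Gupta has the highest total.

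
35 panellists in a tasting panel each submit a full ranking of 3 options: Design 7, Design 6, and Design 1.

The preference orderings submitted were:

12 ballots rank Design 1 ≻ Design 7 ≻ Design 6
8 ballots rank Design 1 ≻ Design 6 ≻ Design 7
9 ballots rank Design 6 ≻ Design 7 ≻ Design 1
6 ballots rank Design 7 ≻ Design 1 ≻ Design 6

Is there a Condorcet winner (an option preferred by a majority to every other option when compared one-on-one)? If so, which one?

Design 1

Head-to-head results (35 voters total):
Design 7 vs Design 6: Design 7 wins 18–17.
Design 7 vs Design 1: Design 1 wins 20–15.
Design 6 vs Design 1: Design 1 wins 26–9.
Design 1 beats each rival — Design 7 (20–15), Design 6 (26–9) — so Design 1 is the Condorcet winner.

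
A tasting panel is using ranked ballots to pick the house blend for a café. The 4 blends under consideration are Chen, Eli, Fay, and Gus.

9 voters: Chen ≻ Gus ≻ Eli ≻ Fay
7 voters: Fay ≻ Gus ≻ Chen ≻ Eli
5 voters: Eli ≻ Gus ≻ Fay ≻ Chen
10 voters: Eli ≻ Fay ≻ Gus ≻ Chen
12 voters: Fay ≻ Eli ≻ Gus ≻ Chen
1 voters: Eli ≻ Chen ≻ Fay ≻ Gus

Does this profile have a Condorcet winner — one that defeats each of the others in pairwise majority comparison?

Head-to-head results (44 voters total):
Chen vs Eli: Eli wins 28–16.
Chen vs Fay: Fay wins 34–10.
Chen vs Gus: Gus wins 34–10.
Eli vs Fay: Eli wins 25–19.
Eli vs Gus: Eli wins 28–16.
Fay vs Gus: Fay wins 30–14.
Eli beats each rival — Chen (28–16), Fay (25–19), Gus (28–16) — so Eli is the Condorcet winner.

Yes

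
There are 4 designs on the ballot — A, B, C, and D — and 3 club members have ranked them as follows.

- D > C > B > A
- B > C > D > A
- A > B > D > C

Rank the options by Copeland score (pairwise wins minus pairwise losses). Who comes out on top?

Pairwise results:
  A vs B: B wins 2–1.
  A vs C: C wins 2–1.
  A vs D: D wins 2–1.
  B vs C: B wins 2–1.
  B vs D: B wins 2–1.
  C vs D: D wins 2–1.
Copeland scores (wins − losses):
  A: 0 − 3 = -3
  B: 3 − 0 = 3
  C: 1 − 2 = -1
  D: 2 − 1 = 1
B has the best Copeland score.

B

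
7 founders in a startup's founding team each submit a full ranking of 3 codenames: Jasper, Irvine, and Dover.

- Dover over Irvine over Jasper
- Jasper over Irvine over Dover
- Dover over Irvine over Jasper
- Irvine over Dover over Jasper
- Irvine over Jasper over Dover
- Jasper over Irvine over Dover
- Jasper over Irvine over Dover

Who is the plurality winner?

Jasper

First-place vote totals:
  Jasper: 3
  Irvine: 2
  Dover: 2
Jasper has the most first-place votes.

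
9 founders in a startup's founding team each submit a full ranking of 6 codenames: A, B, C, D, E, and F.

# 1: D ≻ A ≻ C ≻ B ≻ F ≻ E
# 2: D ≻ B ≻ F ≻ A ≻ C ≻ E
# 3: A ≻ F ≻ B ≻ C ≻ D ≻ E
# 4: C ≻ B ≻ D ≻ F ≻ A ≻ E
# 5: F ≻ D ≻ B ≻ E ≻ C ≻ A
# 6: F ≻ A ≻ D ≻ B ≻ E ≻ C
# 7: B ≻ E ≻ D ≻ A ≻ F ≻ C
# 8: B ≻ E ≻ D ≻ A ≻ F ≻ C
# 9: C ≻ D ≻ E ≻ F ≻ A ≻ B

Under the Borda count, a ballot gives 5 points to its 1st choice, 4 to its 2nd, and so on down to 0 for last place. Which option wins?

Borda scores:
  A: 4 + 2 + 5 + 1 + 0 + 4 + 2 + 2 + 1 = 21
  B: 2 + 4 + 3 + 4 + 3 + 2 + 5 + 5 + 0 = 28
  C: 3 + 1 + 2 + 5 + 1 + 0 + 0 + 0 + 5 = 17
  D: 5 + 5 + 1 + 3 + 4 + 3 + 3 + 3 + 4 = 31
  E: 0 + 0 + 0 + 0 + 2 + 1 + 4 + 4 + 3 = 14
  F: 1 + 3 + 4 + 2 + 5 + 5 + 1 + 1 + 2 = 24
D has the highest total.

D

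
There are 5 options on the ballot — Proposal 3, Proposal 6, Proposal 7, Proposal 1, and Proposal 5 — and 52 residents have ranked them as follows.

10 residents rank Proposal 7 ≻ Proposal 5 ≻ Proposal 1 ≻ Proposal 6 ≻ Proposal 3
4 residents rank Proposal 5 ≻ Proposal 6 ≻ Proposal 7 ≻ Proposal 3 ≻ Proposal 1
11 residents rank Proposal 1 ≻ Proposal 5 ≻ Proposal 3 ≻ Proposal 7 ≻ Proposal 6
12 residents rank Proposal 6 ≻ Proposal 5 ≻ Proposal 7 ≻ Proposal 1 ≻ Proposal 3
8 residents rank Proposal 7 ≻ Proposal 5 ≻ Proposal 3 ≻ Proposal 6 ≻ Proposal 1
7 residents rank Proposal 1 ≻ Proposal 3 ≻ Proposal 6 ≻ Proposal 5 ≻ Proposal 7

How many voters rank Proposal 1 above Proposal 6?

28

Ballots ranking Proposal 1 above Proposal 6: 10+11+7 = 28.
Ballots ranking Proposal 6 above Proposal 1: 4+12+8 = 24.
So 28 of 52 voters prefer Proposal 1 to Proposal 6.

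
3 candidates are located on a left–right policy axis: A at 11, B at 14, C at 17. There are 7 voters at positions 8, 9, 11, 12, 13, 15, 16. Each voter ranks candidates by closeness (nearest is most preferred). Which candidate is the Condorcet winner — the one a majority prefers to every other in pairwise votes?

A

With single-peaked preferences on a line, the Condorcet winner is the candidate closest to the median voter.
The median voter (position 12) is closest to A at 11.
Check: A vs B — voters closer to A: 4 of 7.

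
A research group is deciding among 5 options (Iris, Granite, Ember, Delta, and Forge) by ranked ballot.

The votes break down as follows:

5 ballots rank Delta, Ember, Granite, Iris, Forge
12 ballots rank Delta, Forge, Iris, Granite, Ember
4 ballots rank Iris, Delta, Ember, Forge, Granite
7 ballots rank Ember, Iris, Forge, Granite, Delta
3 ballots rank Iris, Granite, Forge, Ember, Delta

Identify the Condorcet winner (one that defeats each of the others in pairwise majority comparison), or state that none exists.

Head-to-head results (31 voters total):
Iris vs Granite: Iris wins 26–5.
Iris vs Ember: Iris wins 19–12.
Iris vs Delta: Delta wins 17–14.
Iris vs Forge: Iris wins 19–12.
Granite vs Ember: Ember wins 16–15.
Granite vs Delta: Delta wins 21–10.
Granite vs Forge: Forge wins 23–8.
Ember vs Delta: Delta wins 21–10.
Ember vs Forge: Ember wins 16–15.
Delta vs Forge: Delta wins 21–10.
Delta beats each rival — Iris (17–14), Granite (21–10), Ember (21–10), Forge (21–10) — so Delta is the Condorcet winner.

Delta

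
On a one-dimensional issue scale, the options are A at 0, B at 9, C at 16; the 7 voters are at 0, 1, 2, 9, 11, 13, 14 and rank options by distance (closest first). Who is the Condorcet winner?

With single-peaked preferences on a line, the Condorcet winner is the candidate closest to the median voter.
The median voter (position 9) is closest to B at 9.
Check: B vs A — voters closer to B: 4 of 7.

B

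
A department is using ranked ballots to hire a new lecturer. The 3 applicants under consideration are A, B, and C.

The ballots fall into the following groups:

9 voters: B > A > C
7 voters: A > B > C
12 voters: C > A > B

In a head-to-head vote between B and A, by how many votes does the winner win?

10

Ballots ranking B above A: 9.
Ballots ranking A above B: 7+12 = 19.
A wins 19–9, a margin of 10.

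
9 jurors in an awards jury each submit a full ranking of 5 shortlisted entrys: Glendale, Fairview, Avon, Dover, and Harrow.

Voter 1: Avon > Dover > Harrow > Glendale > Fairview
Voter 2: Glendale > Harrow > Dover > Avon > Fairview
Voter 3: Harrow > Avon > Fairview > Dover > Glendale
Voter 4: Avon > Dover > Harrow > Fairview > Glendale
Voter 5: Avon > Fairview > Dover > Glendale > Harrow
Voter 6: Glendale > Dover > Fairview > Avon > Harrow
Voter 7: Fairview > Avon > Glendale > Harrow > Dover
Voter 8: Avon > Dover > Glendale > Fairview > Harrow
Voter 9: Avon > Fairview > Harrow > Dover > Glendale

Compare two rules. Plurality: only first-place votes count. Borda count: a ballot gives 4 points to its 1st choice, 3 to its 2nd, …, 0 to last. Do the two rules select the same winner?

Yes

Plurality first-place counts: Glendale 2, Fairview 1, Avon 5, Dover 0, Harrow 1 → Avon.
Borda totals: Glendale 14, Fairview 16, Avon 28, Dover 18, Harrow 14 → Avon.
The two rules agree on Avon.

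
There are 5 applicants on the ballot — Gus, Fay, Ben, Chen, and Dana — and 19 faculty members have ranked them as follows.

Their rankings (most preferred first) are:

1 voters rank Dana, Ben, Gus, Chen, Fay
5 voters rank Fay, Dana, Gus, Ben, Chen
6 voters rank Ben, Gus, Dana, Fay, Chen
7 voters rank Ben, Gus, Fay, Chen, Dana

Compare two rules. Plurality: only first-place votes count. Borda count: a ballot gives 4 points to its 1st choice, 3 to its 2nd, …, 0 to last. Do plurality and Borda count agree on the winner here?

Plurality first-place counts: Gus 0, Fay 5, Ben 13, Chen 0, Dana 1 → Ben.
Borda totals: Gus 51, Fay 40, Ben 60, Chen 8, Dana 31 → Ben.
The two rules agree on Ben.

Yes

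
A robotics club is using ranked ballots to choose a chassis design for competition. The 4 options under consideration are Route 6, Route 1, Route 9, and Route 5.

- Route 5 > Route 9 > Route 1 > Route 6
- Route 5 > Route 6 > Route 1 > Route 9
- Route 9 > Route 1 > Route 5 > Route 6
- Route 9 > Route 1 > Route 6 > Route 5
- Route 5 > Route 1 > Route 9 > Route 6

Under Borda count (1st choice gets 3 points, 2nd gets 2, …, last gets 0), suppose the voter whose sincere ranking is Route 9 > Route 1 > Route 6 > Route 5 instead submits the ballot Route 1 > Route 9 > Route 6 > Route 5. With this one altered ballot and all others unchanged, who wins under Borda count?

Borda totals with the altered ballot: Route 6 3, Route 1 9, Route 9 8, Route 5 10.
The winner is unchanged: still Route 5.

Route 5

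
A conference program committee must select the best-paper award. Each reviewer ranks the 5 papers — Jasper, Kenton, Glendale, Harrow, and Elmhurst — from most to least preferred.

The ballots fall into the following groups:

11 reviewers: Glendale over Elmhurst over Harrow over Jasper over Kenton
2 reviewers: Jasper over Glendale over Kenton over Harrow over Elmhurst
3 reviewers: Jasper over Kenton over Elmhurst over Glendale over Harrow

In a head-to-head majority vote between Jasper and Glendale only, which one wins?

Glendale

Ballots ranking Jasper above Glendale: 2+3 = 5.
Ballots ranking Glendale above Jasper: 11.
Glendale wins the head-to-head, 11–5.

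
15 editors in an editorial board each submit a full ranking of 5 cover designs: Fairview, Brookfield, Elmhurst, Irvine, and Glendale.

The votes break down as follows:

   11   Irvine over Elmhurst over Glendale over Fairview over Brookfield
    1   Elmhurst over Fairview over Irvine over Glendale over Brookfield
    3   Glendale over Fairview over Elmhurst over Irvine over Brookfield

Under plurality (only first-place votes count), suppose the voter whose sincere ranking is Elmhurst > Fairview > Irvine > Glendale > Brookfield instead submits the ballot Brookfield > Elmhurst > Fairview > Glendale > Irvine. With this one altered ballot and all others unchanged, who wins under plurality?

First-place totals with the altered ballot: Fairview 0, Brookfield 1, Elmhurst 0, Irvine 11, Glendale 3.
The winner is unchanged: still Irvine.

Irvine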